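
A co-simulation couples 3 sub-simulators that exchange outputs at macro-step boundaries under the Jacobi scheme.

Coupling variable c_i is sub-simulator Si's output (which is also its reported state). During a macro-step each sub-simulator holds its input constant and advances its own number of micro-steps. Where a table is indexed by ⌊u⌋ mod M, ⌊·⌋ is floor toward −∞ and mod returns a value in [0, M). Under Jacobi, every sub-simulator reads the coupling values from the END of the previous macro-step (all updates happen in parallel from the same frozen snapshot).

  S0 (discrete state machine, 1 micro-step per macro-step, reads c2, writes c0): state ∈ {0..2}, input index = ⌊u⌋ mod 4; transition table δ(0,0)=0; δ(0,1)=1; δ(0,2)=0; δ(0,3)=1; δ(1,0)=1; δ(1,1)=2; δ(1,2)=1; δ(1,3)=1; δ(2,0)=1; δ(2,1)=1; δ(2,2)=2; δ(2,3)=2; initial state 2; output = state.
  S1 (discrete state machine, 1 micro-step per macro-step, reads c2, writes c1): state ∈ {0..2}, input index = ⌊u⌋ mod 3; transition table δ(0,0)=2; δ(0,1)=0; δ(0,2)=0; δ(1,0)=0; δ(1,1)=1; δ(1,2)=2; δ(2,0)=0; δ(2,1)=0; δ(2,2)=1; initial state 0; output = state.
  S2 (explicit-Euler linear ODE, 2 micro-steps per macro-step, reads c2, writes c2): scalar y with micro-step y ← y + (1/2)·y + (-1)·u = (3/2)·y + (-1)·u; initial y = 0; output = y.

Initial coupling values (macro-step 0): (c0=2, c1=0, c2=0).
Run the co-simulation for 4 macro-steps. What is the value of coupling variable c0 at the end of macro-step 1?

macro 1: S0 reads c2=0 → after 1×micro: 1; S1 reads c2=0 → after 1×micro: 2; S2 reads c2=0 → after 2×micro: 0 ⇒ (c0=1, c1=2, c2=0)
macro 2: S0 reads c2=0 → after 1×micro: 1; S1 reads c2=0 → after 1×micro: 0; S2 reads c2=0 → after 2×micro: 0 ⇒ (c0=1, c1=0, c2=0)
macro 3: S0 reads c2=0 → after 1×micro: 1; S1 reads c2=0 → after 1×micro: 2; S2 reads c2=0 → after 2×micro: 0 ⇒ (c0=1, c1=2, c2=0)
macro 4: S0 reads c2=0 → after 1×micro: 1; S1 reads c2=0 → after 1×micro: 0; S2 reads c2=0 → after 2×micro: 0 ⇒ (c0=1, c1=0, c2=0)

c0 at macro-step 1 = 1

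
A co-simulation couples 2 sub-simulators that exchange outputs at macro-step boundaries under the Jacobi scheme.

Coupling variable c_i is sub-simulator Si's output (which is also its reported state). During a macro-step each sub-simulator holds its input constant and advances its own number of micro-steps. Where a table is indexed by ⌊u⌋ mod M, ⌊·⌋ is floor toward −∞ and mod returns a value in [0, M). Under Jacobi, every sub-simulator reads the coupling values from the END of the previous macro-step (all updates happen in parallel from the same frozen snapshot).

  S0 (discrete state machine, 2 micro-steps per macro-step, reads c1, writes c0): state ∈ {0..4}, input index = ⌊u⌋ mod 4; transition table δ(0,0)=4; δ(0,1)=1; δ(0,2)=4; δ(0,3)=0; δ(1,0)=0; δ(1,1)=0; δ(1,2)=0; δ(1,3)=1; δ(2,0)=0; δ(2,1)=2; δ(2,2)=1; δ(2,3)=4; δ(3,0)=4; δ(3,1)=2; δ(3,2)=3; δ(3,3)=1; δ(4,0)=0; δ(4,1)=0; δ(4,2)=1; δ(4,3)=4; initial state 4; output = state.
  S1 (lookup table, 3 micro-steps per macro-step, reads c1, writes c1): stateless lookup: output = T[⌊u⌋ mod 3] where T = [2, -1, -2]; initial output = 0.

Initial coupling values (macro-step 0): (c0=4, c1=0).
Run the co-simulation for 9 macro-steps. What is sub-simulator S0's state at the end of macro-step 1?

S0 state at macro-step 1 = 4

macro 1: S0 reads c1=0 → after 2×micro: 4; S1 reads c1=0 → after 3×micro: 2 ⇒ (c0=4, c1=2)
macro 2: S0 reads c1=2 → after 2×micro: 0; S1 reads c1=2 → after 3×micro: -2 ⇒ (c0=0, c1=-2)
macro 3: S0 reads c1=-2 → after 2×micro: 1; S1 reads c1=-2 → after 3×micro: -1 ⇒ (c0=1, c1=-1)
macro 4: S0 reads c1=-1 → after 2×micro: 1; S1 reads c1=-1 → after 3×micro: -2 ⇒ (c0=1, c1=-2)
macro 5: S0 reads c1=-2 → after 2×micro: 4; S1 reads c1=-2 → after 3×micro: -1 ⇒ (c0=4, c1=-1)
macro 6: S0 reads c1=-1 → after 2×micro: 4; S1 reads c1=-1 → after 3×micro: -2 ⇒ (c0=4, c1=-2)
macro 7: S0 reads c1=-2 → after 2×micro: 0; S1 reads c1=-2 → after 3×micro: -1 ⇒ (c0=0, c1=-1)
macro 8: S0 reads c1=-1 → after 2×micro: 0; S1 reads c1=-1 → after 3×micro: -2 ⇒ (c0=0, c1=-2)
macro 9: S0 reads c1=-2 → after 2×micro: 1; S1 reads c1=-2 → after 3×micro: -1 ⇒ (c0=1, c1=-1)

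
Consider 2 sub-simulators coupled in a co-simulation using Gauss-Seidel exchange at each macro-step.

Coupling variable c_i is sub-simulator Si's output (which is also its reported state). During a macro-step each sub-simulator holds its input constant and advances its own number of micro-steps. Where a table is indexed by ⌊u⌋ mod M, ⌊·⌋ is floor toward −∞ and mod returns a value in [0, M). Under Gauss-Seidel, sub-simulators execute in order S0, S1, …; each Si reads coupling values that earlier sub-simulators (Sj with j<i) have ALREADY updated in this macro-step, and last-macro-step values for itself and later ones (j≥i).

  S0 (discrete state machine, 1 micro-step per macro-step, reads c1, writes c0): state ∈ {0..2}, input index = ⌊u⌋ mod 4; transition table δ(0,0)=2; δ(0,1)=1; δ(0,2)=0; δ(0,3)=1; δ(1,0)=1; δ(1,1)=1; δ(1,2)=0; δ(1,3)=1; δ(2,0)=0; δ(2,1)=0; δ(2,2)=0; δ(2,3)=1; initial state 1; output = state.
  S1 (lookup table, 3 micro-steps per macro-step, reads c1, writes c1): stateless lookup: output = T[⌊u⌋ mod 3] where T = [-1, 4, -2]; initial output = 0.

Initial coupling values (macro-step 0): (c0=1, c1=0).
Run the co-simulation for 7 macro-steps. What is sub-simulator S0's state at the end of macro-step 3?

macro 1: S0 reads c1=0 → after 1×micro: 1; S1 reads c1=0 → after 3×micro: -1 ⇒ (c0=1, c1=-1)
macro 2: S0 reads c1=-1 → after 1×micro: 1; S1 reads c1=-1 → after 3×micro: -2 ⇒ (c0=1, c1=-2)
macro 3: S0 reads c1=-2 → after 1×micro: 0; S1 reads c1=-2 → after 3×micro: 4 ⇒ (c0=0, c1=4)
macro 4: S0 reads c1=4 → after 1×micro: 2; S1 reads c1=4 → after 3×micro: 4 ⇒ (c0=2, c1=4)
macro 5: S0 reads c1=4 → after 1×micro: 0; S1 reads c1=4 → after 3×micro: 4 ⇒ (c0=0, c1=4)
macro 6: S0 reads c1=4 → after 1×micro: 2; S1 reads c1=4 → after 3×micro: 4 ⇒ (c0=2, c1=4)
macro 7: S0 reads c1=4 → after 1×micro: 0; S1 reads c1=4 → after 3×micro: 4 ⇒ (c0=0, c1=4)

S0 state at macro-step 3 = 0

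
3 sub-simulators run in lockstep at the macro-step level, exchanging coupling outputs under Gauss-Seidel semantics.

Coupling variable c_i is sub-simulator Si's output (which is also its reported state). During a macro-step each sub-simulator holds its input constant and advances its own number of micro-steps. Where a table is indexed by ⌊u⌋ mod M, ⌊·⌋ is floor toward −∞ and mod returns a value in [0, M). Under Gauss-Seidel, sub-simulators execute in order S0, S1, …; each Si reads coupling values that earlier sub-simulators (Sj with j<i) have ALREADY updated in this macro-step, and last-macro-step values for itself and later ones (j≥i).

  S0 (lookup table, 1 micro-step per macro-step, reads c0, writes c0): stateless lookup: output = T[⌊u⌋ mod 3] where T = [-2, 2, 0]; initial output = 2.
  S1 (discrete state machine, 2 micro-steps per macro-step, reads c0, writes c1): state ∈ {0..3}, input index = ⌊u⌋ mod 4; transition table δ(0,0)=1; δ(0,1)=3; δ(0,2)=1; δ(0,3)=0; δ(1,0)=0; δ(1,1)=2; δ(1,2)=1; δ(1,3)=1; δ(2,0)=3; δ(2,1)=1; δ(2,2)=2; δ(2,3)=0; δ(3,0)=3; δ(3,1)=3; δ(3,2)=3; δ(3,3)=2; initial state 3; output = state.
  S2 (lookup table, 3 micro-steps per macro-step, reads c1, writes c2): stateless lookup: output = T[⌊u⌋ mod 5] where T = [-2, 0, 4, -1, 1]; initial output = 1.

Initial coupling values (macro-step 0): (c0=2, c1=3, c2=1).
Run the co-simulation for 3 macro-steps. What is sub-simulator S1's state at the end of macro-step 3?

macro 1: S0 reads c0=2 → after 1×micro: 0; S1 reads c0=0 → after 2×micro: 3; S2 reads c1=3 → after 3×micro: -1 ⇒ (c0=0, c1=3, c2=-1)
macro 2: S0 reads c0=0 → after 1×micro: -2; S1 reads c0=-2 → after 2×micro: 3; S2 reads c1=3 → after 3×micro: -1 ⇒ (c0=-2, c1=3, c2=-1)
macro 3: S0 reads c0=-2 → after 1×micro: 2; S1 reads c0=2 → after 2×micro: 3; S2 reads c1=3 → after 3×micro: -1 ⇒ (c0=2, c1=3, c2=-1)

S1 state at macro-step 3 = 3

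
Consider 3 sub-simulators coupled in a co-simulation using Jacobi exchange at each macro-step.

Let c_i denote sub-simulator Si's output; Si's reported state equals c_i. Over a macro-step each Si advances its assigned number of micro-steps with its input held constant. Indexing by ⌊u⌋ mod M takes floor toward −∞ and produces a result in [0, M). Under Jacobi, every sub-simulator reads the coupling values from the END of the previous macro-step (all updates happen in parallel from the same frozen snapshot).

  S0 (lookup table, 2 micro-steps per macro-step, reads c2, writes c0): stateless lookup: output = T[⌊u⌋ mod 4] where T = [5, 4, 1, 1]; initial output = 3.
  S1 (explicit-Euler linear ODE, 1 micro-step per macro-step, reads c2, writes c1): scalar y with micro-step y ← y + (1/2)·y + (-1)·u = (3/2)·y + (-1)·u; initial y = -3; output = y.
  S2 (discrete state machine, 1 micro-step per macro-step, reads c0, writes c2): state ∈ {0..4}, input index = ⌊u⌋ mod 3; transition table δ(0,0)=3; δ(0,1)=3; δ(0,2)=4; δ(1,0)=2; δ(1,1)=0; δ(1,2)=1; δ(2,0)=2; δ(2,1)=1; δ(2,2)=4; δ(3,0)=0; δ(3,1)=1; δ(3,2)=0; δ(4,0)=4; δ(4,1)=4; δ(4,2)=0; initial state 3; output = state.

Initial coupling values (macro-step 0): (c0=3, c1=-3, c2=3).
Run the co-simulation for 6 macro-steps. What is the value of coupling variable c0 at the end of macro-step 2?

c0 at macro-step 2 = 5

macro 1: S0 reads c2=3 → after 2×micro: 1; S1 reads c2=3 → after 1×micro: -15/2; S2 reads c0=3 → after 1×micro: 0 ⇒ (c0=1, c1=-15/2, c2=0)
macro 2: S0 reads c2=0 → after 2×micro: 5; S1 reads c2=0 → after 1×micro: -45/4; S2 reads c0=1 → after 1×micro: 3 ⇒ (c0=5, c1=-45/4, c2=3)
macro 3: S0 reads c2=3 → after 2×micro: 1; S1 reads c2=3 → after 1×micro: -159/8; S2 reads c0=5 → after 1×micro: 0 ⇒ (c0=1, c1=-159/8, c2=0)
macro 4: S0 reads c2=0 → after 2×micro: 5; S1 reads c2=0 → after 1×micro: -477/16; S2 reads c0=1 → after 1×micro: 3 ⇒ (c0=5, c1=-477/16, c2=3)
macro 5: S0 reads c2=3 → after 2×micro: 1; S1 reads c2=3 → after 1×micro: -1527/32; S2 reads c0=5 → after 1×micro: 0 ⇒ (c0=1, c1=-1527/32, c2=0)
macro 6: S0 reads c2=0 → after 2×micro: 5; S1 reads c2=0 → after 1×micro: -4581/64; S2 reads c0=1 → after 1×micro: 3 ⇒ (c0=5, c1=-4581/64, c2=3)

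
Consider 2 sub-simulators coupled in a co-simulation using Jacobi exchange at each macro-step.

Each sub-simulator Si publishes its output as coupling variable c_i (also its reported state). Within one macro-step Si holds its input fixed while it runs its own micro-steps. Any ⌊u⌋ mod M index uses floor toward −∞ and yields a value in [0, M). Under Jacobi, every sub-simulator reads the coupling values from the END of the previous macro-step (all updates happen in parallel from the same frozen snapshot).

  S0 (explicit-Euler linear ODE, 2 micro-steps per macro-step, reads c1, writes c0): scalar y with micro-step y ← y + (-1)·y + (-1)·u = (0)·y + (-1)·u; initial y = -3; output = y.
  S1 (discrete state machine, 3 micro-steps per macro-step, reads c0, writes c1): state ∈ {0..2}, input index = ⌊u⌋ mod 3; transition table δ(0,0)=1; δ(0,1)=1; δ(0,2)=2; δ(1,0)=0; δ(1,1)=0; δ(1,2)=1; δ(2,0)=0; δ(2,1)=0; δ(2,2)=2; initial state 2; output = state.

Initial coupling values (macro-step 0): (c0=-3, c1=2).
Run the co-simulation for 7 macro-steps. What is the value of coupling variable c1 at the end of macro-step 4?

c1 at macro-step 4 = 2

macro 1: S0 reads c1=2 → after 2×micro: -2; S1 reads c0=-3 → after 3×micro: 0 ⇒ (c0=-2, c1=0)
macro 2: S0 reads c1=0 → after 2×micro: 0; S1 reads c0=-2 → after 3×micro: 1 ⇒ (c0=0, c1=1)
macro 3: S0 reads c1=1 → after 2×micro: -1; S1 reads c0=0 → after 3×micro: 0 ⇒ (c0=-1, c1=0)
macro 4: S0 reads c1=0 → after 2×micro: 0; S1 reads c0=-1 → after 3×micro: 2 ⇒ (c0=0, c1=2)
macro 5: S0 reads c1=2 → after 2×micro: -2; S1 reads c0=0 → after 3×micro: 0 ⇒ (c0=-2, c1=0)
macro 6: S0 reads c1=0 → after 2×micro: 0; S1 reads c0=-2 → after 3×micro: 1 ⇒ (c0=0, c1=1)
macro 7: S0 reads c1=1 → after 2×micro: -1; S1 reads c0=0 → after 3×micro: 0 ⇒ (c0=-1, c1=0)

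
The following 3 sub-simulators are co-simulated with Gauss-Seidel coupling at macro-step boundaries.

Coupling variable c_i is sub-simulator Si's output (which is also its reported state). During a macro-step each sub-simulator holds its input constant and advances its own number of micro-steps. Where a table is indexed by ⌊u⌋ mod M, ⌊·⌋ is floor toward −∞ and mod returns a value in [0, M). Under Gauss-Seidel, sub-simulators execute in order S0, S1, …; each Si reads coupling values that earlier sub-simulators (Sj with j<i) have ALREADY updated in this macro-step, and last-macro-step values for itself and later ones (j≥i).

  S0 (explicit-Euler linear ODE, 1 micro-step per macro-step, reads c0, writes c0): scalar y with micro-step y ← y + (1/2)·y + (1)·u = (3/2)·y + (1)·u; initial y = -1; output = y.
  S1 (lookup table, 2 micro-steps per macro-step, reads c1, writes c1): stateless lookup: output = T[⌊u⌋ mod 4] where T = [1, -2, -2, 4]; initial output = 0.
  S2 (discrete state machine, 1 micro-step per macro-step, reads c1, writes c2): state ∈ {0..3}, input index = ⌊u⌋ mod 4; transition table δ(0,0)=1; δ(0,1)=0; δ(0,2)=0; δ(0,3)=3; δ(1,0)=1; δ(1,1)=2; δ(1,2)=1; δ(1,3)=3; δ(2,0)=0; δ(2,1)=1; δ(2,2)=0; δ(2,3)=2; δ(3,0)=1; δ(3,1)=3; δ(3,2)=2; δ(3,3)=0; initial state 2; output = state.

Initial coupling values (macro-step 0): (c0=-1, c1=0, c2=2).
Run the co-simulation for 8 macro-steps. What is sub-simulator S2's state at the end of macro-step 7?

S2 state at macro-step 7 = 1

macro 1: S0 reads c0=-1 → after 1×micro: -5/2; S1 reads c1=0 → after 2×micro: 1; S2 reads c1=1 → after 1×micro: 1 ⇒ (c0=-5/2, c1=1, c2=1)
macro 2: S0 reads c0=-5/2 → after 1×micro: -25/4; S1 reads c1=1 → after 2×micro: -2; S2 reads c1=-2 → after 1×micro: 1 ⇒ (c0=-25/4, c1=-2, c2=1)
macro 3: S0 reads c0=-25/4 → after 1×micro: -125/8; S1 reads c1=-2 → after 2×micro: -2; S2 reads c1=-2 → after 1×micro: 1 ⇒ (c0=-125/8, c1=-2, c2=1)
macro 4: S0 reads c0=-125/8 → after 1×micro: -625/16; S1 reads c1=-2 → after 2×micro: -2; S2 reads c1=-2 → after 1×micro: 1 ⇒ (c0=-625/16, c1=-2, c2=1)
macro 5: S0 reads c0=-625/16 → after 1×micro: -3125/32; S1 reads c1=-2 → after 2×micro: -2; S2 reads c1=-2 → after 1×micro: 1 ⇒ (c0=-3125/32, c1=-2, c2=1)
macro 6: S0 reads c0=-3125/32 → after 1×micro: -15625/64; S1 reads c1=-2 → after 2×micro: -2; S2 reads c1=-2 → after 1×micro: 1 ⇒ (c0=-15625/64, c1=-2, c2=1)
macro 7: S0 reads c0=-15625/64 → after 1×micro: -78125/128; S1 reads c1=-2 → after 2×micro: -2; S2 reads c1=-2 → after 1×micro: 1 ⇒ (c0=-78125/128, c1=-2, c2=1)
macro 8: S0 reads c0=-78125/128 → after 1×micro: -390625/256; S1 reads c1=-2 → after 2×micro: -2; S2 reads c1=-2 → after 1×micro: 1 ⇒ (c0=-390625/256, c1=-2, c2=1)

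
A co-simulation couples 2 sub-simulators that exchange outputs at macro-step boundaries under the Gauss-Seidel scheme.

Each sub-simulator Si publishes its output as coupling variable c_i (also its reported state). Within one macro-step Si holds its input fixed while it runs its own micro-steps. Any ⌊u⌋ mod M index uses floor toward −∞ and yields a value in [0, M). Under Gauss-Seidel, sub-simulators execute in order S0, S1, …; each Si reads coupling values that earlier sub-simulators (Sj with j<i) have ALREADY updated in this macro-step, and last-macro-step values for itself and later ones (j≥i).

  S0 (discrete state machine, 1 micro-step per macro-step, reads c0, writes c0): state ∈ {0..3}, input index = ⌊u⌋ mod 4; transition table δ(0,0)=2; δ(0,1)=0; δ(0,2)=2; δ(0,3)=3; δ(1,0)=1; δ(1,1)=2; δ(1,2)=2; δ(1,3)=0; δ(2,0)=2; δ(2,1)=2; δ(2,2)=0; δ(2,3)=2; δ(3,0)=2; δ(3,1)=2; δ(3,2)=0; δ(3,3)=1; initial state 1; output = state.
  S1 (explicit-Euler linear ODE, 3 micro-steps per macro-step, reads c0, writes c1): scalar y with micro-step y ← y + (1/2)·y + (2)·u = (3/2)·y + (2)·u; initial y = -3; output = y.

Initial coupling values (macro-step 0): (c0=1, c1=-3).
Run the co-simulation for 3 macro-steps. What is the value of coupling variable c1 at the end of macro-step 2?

macro 1: S0 reads c0=1 → after 1×micro: 2; S1 reads c0=2 → after 3×micro: 71/8 ⇒ (c0=2, c1=71/8)
macro 2: S0 reads c0=2 → after 1×micro: 0; S1 reads c0=0 → after 3×micro: 1917/64 ⇒ (c0=0, c1=1917/64)
macro 3: S0 reads c0=0 → after 1×micro: 2; S1 reads c0=2 → after 3×micro: 61487/512 ⇒ (c0=2, c1=61487/512)

c1 at macro-step 2 = 1917/64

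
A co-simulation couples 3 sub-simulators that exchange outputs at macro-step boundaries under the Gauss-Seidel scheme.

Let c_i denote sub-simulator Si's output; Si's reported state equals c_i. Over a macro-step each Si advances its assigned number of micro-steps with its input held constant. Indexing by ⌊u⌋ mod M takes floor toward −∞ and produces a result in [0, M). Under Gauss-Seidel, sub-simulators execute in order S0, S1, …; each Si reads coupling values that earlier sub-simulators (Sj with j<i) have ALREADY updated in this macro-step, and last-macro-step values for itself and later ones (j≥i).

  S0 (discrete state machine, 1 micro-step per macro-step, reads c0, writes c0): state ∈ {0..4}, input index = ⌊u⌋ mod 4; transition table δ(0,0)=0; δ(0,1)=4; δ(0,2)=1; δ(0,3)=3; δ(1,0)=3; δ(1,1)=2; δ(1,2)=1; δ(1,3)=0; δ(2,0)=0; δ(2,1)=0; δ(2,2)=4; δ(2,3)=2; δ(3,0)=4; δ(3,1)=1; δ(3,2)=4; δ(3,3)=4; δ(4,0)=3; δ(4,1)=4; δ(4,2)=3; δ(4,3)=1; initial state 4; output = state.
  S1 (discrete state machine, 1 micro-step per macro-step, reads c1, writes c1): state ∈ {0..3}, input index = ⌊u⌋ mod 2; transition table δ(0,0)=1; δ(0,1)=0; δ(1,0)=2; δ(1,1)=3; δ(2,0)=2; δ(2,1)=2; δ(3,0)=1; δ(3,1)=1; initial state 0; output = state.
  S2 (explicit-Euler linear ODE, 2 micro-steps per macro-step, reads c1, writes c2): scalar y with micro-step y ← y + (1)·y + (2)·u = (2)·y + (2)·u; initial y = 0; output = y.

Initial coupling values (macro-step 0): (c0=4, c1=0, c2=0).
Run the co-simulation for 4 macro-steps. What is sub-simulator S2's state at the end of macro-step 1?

macro 1: S0 reads c0=4 → after 1×micro: 3; S1 reads c1=0 → after 1×micro: 1; S2 reads c1=1 → after 2×micro: 6 ⇒ (c0=3, c1=1, c2=6)
macro 2: S0 reads c0=3 → after 1×micro: 4; S1 reads c1=1 → after 1×micro: 3; S2 reads c1=3 → after 2×micro: 42 ⇒ (c0=4, c1=3, c2=42)
macro 3: S0 reads c0=4 → after 1×micro: 3; S1 reads c1=3 → after 1×micro: 1; S2 reads c1=1 → after 2×micro: 174 ⇒ (c0=3, c1=1, c2=174)
macro 4: S0 reads c0=3 → after 1×micro: 4; S1 reads c1=1 → after 1×micro: 3; S2 reads c1=3 → after 2×micro: 714 ⇒ (c0=4, c1=3, c2=714)

S2 state at macro-step 1 = 6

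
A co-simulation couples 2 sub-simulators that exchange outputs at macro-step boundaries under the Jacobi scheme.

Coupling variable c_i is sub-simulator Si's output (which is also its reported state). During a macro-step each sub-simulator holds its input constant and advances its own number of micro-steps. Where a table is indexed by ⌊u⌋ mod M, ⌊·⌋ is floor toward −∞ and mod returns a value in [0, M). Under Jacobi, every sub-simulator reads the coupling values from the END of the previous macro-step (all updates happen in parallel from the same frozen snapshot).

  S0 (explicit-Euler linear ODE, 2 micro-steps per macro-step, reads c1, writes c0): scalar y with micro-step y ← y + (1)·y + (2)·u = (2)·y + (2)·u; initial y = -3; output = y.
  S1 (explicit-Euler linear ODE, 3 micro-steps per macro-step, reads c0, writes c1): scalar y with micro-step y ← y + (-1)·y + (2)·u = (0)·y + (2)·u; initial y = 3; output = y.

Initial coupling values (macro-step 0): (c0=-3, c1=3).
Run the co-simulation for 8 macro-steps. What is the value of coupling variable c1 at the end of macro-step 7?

c1 at macro-step 7 = -384

macro 1: S0 reads c1=3 → after 2×micro: 6; S1 reads c0=-3 → after 3×micro: -6 ⇒ (c0=6, c1=-6)
macro 2: S0 reads c1=-6 → after 2×micro: -12; S1 reads c0=6 → after 3×micro: 12 ⇒ (c0=-12, c1=12)
macro 3: S0 reads c1=12 → after 2×micro: 24; S1 reads c0=-12 → after 3×micro: -24 ⇒ (c0=24, c1=-24)
macro 4: S0 reads c1=-24 → after 2×micro: -48; S1 reads c0=24 → after 3×micro: 48 ⇒ (c0=-48, c1=48)
macro 5: S0 reads c1=48 → after 2×micro: 96; S1 reads c0=-48 → after 3×micro: -96 ⇒ (c0=96, c1=-96)
macro 6: S0 reads c1=-96 → after 2×micro: -192; S1 reads c0=96 → after 3×micro: 192 ⇒ (c0=-192, c1=192)
macro 7: S0 reads c1=192 → after 2×micro: 384; S1 reads c0=-192 → after 3×micro: -384 ⇒ (c0=384, c1=-384)
macro 8: S0 reads c1=-384 → after 2×micro: -768; S1 reads c0=384 → after 3×micro: 768 ⇒ (c0=-768, c1=768)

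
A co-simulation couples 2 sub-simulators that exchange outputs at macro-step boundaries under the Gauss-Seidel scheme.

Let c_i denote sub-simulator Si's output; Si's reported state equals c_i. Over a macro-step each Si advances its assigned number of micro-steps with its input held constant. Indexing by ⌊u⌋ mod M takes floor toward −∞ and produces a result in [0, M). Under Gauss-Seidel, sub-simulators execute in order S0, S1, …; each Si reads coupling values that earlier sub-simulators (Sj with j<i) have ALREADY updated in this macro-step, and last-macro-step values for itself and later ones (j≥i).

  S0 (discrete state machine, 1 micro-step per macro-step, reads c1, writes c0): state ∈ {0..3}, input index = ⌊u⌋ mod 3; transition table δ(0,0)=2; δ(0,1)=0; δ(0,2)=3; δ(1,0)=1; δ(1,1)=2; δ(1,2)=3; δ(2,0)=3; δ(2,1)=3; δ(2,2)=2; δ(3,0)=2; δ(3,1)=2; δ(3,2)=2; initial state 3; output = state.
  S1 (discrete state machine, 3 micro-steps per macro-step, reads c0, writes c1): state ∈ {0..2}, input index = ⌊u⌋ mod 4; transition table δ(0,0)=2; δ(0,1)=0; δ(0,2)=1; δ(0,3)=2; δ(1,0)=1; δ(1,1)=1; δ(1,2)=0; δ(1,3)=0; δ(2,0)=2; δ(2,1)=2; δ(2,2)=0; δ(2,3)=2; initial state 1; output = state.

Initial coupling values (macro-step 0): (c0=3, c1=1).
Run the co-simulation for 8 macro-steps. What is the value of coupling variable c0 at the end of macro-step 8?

macro 1: S0 reads c1=1 → after 1×micro: 2; S1 reads c0=2 → after 3×micro: 0 ⇒ (c0=2, c1=0)
macro 2: S0 reads c1=0 → after 1×micro: 3; S1 reads c0=3 → after 3×micro: 2 ⇒ (c0=3, c1=2)
macro 3: S0 reads c1=2 → after 1×micro: 2; S1 reads c0=2 → after 3×micro: 0 ⇒ (c0=2, c1=0)
macro 4: S0 reads c1=0 → after 1×micro: 3; S1 reads c0=3 → after 3×micro: 2 ⇒ (c0=3, c1=2)
macro 5: S0 reads c1=2 → after 1×micro: 2; S1 reads c0=2 → after 3×micro: 0 ⇒ (c0=2, c1=0)
macro 6: S0 reads c1=0 → after 1×micro: 3; S1 reads c0=3 → after 3×micro: 2 ⇒ (c0=3, c1=2)
macro 7: S0 reads c1=2 → after 1×micro: 2; S1 reads c0=2 → after 3×micro: 0 ⇒ (c0=2, c1=0)
macro 8: S0 reads c1=0 → after 1×micro: 3; S1 reads c0=3 → after 3×micro: 2 ⇒ (c0=3, c1=2)

c0 at macro-step 8 = 3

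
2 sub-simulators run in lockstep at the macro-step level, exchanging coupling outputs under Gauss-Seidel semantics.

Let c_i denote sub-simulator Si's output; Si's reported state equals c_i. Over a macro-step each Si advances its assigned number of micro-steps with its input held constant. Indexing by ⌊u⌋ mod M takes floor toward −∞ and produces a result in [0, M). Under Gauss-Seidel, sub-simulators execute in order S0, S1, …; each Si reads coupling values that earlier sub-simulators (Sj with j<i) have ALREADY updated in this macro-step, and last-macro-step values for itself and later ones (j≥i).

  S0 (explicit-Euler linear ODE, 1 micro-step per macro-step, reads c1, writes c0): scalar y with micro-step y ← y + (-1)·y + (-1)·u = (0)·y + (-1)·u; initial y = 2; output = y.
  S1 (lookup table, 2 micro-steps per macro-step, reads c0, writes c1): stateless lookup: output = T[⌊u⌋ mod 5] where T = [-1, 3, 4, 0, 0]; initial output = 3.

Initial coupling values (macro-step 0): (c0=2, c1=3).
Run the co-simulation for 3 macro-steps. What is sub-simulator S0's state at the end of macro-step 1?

S0 state at macro-step 1 = -3

macro 1: S0 reads c1=3 → after 1×micro: -3; S1 reads c0=-3 → after 2×micro: 4 ⇒ (c0=-3, c1=4)
macro 2: S0 reads c1=4 → after 1×micro: -4; S1 reads c0=-4 → after 2×micro: 3 ⇒ (c0=-4, c1=3)
macro 3: S0 reads c1=3 → after 1×micro: -3; S1 reads c0=-3 → after 2×micro: 4 ⇒ (c0=-3, c1=4)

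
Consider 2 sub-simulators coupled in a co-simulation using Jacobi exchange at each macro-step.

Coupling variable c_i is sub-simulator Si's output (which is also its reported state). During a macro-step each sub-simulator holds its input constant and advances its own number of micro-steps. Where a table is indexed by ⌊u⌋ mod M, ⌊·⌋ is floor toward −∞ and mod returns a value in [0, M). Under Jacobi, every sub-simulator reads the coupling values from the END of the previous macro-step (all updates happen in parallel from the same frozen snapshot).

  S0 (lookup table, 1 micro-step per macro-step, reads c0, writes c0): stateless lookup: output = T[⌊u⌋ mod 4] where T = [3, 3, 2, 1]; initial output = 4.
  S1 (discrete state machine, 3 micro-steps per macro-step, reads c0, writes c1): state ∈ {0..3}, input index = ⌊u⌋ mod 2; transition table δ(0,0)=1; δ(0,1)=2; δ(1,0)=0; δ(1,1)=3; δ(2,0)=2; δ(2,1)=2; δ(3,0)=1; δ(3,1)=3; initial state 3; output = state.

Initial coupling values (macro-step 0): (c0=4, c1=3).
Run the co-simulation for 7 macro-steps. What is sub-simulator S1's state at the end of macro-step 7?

macro 1: S0 reads c0=4 → after 1×micro: 3; S1 reads c0=4 → after 3×micro: 1 ⇒ (c0=3, c1=1)
macro 2: S0 reads c0=3 → after 1×micro: 1; S1 reads c0=3 → after 3×micro: 3 ⇒ (c0=1, c1=3)
macro 3: S0 reads c0=1 → after 1×micro: 3; S1 reads c0=1 → after 3×micro: 3 ⇒ (c0=3, c1=3)
macro 4: S0 reads c0=3 → after 1×micro: 1; S1 reads c0=3 → after 3×micro: 3 ⇒ (c0=1, c1=3)
macro 5: S0 reads c0=1 → after 1×micro: 3; S1 reads c0=1 → after 3×micro: 3 ⇒ (c0=3, c1=3)
macro 6: S0 reads c0=3 → after 1×micro: 1; S1 reads c0=3 → after 3×micro: 3 ⇒ (c0=1, c1=3)
macro 7: S0 reads c0=1 → after 1×micro: 3; S1 reads c0=1 → after 3×micro: 3 ⇒ (c0=3, c1=3)

S1 state at macro-step 7 = 3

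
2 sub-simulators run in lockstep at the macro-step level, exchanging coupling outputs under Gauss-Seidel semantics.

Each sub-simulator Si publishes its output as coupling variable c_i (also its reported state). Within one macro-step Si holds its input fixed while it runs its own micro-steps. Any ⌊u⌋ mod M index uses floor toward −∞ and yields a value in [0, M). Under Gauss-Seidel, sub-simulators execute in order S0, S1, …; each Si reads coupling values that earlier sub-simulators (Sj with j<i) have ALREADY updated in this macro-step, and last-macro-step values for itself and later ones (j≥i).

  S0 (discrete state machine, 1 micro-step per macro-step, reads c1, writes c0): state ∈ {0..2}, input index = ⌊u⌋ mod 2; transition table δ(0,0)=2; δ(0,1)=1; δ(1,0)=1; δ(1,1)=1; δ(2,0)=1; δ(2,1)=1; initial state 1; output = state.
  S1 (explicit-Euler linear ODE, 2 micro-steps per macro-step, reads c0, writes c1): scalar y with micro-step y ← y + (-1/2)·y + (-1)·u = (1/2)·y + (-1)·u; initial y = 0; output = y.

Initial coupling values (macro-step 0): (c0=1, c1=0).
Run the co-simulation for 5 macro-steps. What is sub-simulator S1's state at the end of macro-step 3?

macro 1: S0 reads c1=0 → after 1×micro: 1; S1 reads c0=1 → after 2×micro: -3/2 ⇒ (c0=1, c1=-3/2)
macro 2: S0 reads c1=-3/2 → after 1×micro: 1; S1 reads c0=1 → after 2×micro: -15/8 ⇒ (c0=1, c1=-15/8)
macro 3: S0 reads c1=-15/8 → after 1×micro: 1; S1 reads c0=1 → after 2×micro: -63/32 ⇒ (c0=1, c1=-63/32)
macro 4: S0 reads c1=-63/32 → after 1×micro: 1; S1 reads c0=1 → after 2×micro: -255/128 ⇒ (c0=1, c1=-255/128)
macro 5: S0 reads c1=-255/128 → after 1×micro: 1; S1 reads c0=1 → after 2×micro: -1023/512 ⇒ (c0=1, c1=-1023/512)

S1 state at macro-step 3 = -63/32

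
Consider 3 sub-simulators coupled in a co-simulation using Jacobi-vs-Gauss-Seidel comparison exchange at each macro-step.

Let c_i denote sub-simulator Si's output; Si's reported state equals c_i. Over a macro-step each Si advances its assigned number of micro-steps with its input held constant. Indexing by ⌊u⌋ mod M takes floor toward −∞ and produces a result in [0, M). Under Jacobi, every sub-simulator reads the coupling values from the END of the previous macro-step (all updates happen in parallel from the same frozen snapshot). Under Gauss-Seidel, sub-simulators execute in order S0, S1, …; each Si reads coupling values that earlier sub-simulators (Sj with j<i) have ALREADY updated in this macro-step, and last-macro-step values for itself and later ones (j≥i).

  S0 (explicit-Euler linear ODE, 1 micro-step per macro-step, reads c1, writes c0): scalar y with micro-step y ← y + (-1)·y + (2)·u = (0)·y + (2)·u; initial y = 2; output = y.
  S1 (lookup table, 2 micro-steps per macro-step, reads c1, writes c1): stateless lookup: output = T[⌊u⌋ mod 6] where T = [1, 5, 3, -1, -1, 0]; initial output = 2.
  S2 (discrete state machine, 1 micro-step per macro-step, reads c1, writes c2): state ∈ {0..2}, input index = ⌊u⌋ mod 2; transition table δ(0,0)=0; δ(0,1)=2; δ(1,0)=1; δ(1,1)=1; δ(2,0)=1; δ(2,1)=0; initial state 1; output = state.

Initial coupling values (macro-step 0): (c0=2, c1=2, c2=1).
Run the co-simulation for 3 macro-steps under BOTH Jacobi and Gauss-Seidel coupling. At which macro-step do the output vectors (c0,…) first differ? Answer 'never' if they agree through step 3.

[Jacobi] macro 1: S0 reads c1=2 → after 1×micro: 4; S1 reads c1=2 → after 2×micro: 3; S2 reads c1=2 → after 1×micro: 1 ⇒ (c0=4, c1=3, c2=1)
[Jacobi] macro 2: S0 reads c1=3 → after 1×micro: 6; S1 reads c1=3 → after 2×micro: -1; S2 reads c1=3 → after 1×micro: 1 ⇒ (c0=6, c1=-1, c2=1)
[Jacobi] macro 3: S0 reads c1=-1 → after 1×micro: -2; S1 reads c1=-1 → after 2×micro: 0; S2 reads c1=-1 → after 1×micro: 1 ⇒ (c0=-2, c1=0, c2=1)
[Gauss-Seidel] macro 1: S0 reads c1=2 → after 1×micro: 4; S1 reads c1=2 → after 2×micro: 3; S2 reads c1=3 → after 1×micro: 1 ⇒ (c0=4, c1=3, c2=1)
[Gauss-Seidel] macro 2: S0 reads c1=3 → after 1×micro: 6; S1 reads c1=3 → after 2×micro: -1; S2 reads c1=-1 → after 1×micro: 1 ⇒ (c0=6, c1=-1, c2=1)
[Gauss-Seidel] macro 3: S0 reads c1=-1 → after 1×micro: -2; S1 reads c1=-1 → after 2×micro: 0; S2 reads c1=0 → after 1×micro: 1 ⇒ (c0=-2, c1=0, c2=1)

first divergence at macro-step: never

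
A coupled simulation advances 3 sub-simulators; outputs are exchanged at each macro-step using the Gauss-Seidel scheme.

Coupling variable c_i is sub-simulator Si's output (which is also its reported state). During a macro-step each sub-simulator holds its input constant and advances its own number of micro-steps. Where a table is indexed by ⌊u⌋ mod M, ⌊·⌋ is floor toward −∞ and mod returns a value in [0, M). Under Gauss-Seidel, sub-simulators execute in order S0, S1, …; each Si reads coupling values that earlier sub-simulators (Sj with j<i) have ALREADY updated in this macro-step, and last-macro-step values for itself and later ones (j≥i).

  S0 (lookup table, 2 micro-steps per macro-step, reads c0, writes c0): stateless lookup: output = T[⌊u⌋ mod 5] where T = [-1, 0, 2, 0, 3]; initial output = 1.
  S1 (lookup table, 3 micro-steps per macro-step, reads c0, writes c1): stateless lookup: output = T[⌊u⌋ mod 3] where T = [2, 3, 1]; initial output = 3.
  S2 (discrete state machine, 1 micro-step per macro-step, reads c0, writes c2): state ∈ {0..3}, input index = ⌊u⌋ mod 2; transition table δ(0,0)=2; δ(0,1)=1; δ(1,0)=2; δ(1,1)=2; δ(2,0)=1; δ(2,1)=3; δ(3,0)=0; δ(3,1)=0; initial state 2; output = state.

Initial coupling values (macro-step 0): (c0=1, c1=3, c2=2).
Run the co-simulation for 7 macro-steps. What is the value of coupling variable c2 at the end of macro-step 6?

macro 1: S0 reads c0=1 → after 2×micro: 0; S1 reads c0=0 → after 3×micro: 2; S2 reads c0=0 → after 1×micro: 1 ⇒ (c0=0, c1=2, c2=1)
macro 2: S0 reads c0=0 → after 2×micro: -1; S1 reads c0=-1 → after 3×micro: 1; S2 reads c0=-1 → after 1×micro: 2 ⇒ (c0=-1, c1=1, c2=2)
macro 3: S0 reads c0=-1 → after 2×micro: 3; S1 reads c0=3 → after 3×micro: 2; S2 reads c0=3 → after 1×micro: 3 ⇒ (c0=3, c1=2, c2=3)
macro 4: S0 reads c0=3 → after 2×micro: 0; S1 reads c0=0 → after 3×micro: 2; S2 reads c0=0 → after 1×micro: 0 ⇒ (c0=0, c1=2, c2=0)
macro 5: S0 reads c0=0 → after 2×micro: -1; S1 reads c0=-1 → after 3×micro: 1; S2 reads c0=-1 → after 1×micro: 1 ⇒ (c0=-1, c1=1, c2=1)
macro 6: S0 reads c0=-1 → after 2×micro: 3; S1 reads c0=3 → after 3×micro: 2; S2 reads c0=3 → after 1×micro: 2 ⇒ (c0=3, c1=2, c2=2)
macro 7: S0 reads c0=3 → after 2×micro: 0; S1 reads c0=0 → after 3×micro: 2; S2 reads c0=0 → after 1×micro: 1 ⇒ (c0=0, c1=2, c2=1)

c2 at macro-step 6 = 2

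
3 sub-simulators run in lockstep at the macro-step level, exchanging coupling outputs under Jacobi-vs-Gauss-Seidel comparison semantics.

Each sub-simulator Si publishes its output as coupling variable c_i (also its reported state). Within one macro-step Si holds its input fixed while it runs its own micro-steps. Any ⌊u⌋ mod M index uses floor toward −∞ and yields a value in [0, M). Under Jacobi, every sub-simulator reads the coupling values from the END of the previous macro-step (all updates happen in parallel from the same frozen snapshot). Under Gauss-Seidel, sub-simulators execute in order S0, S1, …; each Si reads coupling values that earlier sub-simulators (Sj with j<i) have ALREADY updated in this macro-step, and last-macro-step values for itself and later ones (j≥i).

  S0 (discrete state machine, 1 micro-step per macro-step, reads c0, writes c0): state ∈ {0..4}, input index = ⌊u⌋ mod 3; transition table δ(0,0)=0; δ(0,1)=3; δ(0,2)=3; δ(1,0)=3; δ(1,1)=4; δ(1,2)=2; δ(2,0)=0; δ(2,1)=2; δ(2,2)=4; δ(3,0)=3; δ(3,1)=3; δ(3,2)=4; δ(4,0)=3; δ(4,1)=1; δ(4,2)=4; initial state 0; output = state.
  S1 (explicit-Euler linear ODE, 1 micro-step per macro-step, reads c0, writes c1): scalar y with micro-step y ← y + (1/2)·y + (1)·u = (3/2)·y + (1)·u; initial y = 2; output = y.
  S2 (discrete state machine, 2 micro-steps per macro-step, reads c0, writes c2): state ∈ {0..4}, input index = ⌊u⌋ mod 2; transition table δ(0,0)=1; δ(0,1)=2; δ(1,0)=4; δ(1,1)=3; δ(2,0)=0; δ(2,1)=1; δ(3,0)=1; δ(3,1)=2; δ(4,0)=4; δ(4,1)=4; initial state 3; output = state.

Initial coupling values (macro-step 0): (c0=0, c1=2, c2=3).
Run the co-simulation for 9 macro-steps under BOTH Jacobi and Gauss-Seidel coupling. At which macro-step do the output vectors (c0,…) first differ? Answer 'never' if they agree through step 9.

first divergence at macro-step: never

[Jacobi] macro 1: S0 reads c0=0 → after 1×micro: 0; S1 reads c0=0 → after 1×micro: 3; S2 reads c0=0 → after 2×micro: 4 ⇒ (c0=0, c1=3, c2=4)
[Jacobi] macro 2: S0 reads c0=0 → after 1×micro: 0; S1 reads c0=0 → after 1×micro: 9/2; S2 reads c0=0 → after 2×micro: 4 ⇒ (c0=0, c1=9/2, c2=4)
[Jacobi] macro 3: S0 reads c0=0 → after 1×micro: 0; S1 reads c0=0 → after 1×micro: 27/4; S2 reads c0=0 → after 2×micro: 4 ⇒ (c0=0, c1=27/4, c2=4)
[Jacobi] macro 4: S0 reads c0=0 → after 1×micro: 0; S1 reads c0=0 → after 1×micro: 81/8; S2 reads c0=0 → after 2×micro: 4 ⇒ (c0=0, c1=81/8, c2=4)
[Jacobi] macro 5: S0 reads c0=0 → after 1×micro: 0; S1 reads c0=0 → after 1×micro: 243/16; S2 reads c0=0 → after 2×micro: 4 ⇒ (c0=0, c1=243/16, c2=4)
[Jacobi] macro 6: S0 reads c0=0 → after 1×micro: 0; S1 reads c0=0 → after 1×micro: 729/32; S2 reads c0=0 → after 2×micro: 4 ⇒ (c0=0, c1=729/32, c2=4)
[Jacobi] macro 7: S0 reads c0=0 → after 1×micro: 0; S1 reads c0=0 → after 1×micro: 2187/64; S2 reads c0=0 → after 2×micro: 4 ⇒ (c0=0, c1=2187/64, c2=4)
[Jacobi] macro 8: S0 reads c0=0 → after 1×micro: 0; S1 reads c0=0 → after 1×micro: 6561/128; S2 reads c0=0 → after 2×micro: 4 ⇒ (c0=0, c1=6561/128, c2=4)
[Jacobi] macro 9: S0 reads c0=0 → after 1×micro: 0; S1 reads c0=0 → after 1×micro: 19683/256; S2 reads c0=0 → after 2×micro: 4 ⇒ (c0=0, c1=19683/256, c2=4)
[Gauss-Seidel] macro 1: S0 reads c0=0 → after 1×micro: 0; S1 reads c0=0 → after 1×micro: 3; S2 reads c0=0 → after 2×micro: 4 ⇒ (c0=0, c1=3, c2=4)
[Gauss-Seidel] macro 2: S0 reads c0=0 → after 1×micro: 0; S1 reads c0=0 → after 1×micro: 9/2; S2 reads c0=0 → after 2×micro: 4 ⇒ (c0=0, c1=9/2, c2=4)
[Gauss-Seidel] macro 3: S0 reads c0=0 → after 1×micro: 0; S1 reads c0=0 → after 1×micro: 27/4; S2 reads c0=0 → after 2×micro: 4 ⇒ (c0=0, c1=27/4, c2=4)
[Gauss-Seidel] macro 4: S0 reads c0=0 → after 1×micro: 0; S1 reads c0=0 → after 1×micro: 81/8; S2 reads c0=0 → after 2×micro: 4 ⇒ (c0=0, c1=81/8, c2=4)
[Gauss-Seidel] macro 5: S0 reads c0=0 → after 1×micro: 0; S1 reads c0=0 → after 1×micro: 243/16; S2 reads c0=0 → after 2×micro: 4 ⇒ (c0=0, c1=243/16, c2=4)
[Gauss-Seidel] macro 6: S0 reads c0=0 → after 1×micro: 0; S1 reads c0=0 → after 1×micro: 729/32; S2 reads c0=0 → after 2×micro: 4 ⇒ (c0=0, c1=729/32, c2=4)
[Gauss-Seidel] macro 7: S0 reads c0=0 → after 1×micro: 0; S1 reads c0=0 → after 1×micro: 2187/64; S2 reads c0=0 → after 2×micro: 4 ⇒ (c0=0, c1=2187/64, c2=4)
[Gauss-Seidel] macro 8: S0 reads c0=0 → after 1×micro: 0; S1 reads c0=0 → after 1×micro: 6561/128; S2 reads c0=0 → after 2×micro: 4 ⇒ (c0=0, c1=6561/128, c2=4)
[Gauss-Seidel] macro 9: S0 reads c0=0 → after 1×micro: 0; S1 reads c0=0 → after 1×micro: 19683/256; S2 reads c0=0 → after 2×micro: 4 ⇒ (c0=0, c1=19683/256, c2=4)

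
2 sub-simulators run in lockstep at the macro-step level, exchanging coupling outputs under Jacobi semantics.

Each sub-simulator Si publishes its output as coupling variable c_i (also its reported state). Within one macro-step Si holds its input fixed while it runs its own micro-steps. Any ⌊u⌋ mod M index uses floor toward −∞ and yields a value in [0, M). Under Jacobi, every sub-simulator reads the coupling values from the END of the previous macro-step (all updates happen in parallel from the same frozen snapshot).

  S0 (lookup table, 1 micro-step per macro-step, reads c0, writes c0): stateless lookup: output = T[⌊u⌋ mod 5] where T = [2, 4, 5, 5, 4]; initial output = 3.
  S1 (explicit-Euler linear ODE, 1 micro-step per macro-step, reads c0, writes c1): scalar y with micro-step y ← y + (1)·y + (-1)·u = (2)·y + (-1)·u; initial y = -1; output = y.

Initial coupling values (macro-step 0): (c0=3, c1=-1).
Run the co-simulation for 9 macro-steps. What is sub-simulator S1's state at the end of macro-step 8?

macro 1: S0 reads c0=3 → after 1×micro: 5; S1 reads c0=3 → after 1×micro: -5 ⇒ (c0=5, c1=-5)
macro 2: S0 reads c0=5 → after 1×micro: 2; S1 reads c0=5 → after 1×micro: -15 ⇒ (c0=2, c1=-15)
macro 3: S0 reads c0=2 → after 1×micro: 5; S1 reads c0=2 → after 1×micro: -32 ⇒ (c0=5, c1=-32)
macro 4: S0 reads c0=5 → after 1×micro: 2; S1 reads c0=5 → after 1×micro: -69 ⇒ (c0=2, c1=-69)
macro 5: S0 reads c0=2 → after 1×micro: 5; S1 reads c0=2 → after 1×micro: -140 ⇒ (c0=5, c1=-140)
macro 6: S0 reads c0=5 → after 1×micro: 2; S1 reads c0=5 → after 1×micro: -285 ⇒ (c0=2, c1=-285)
macro 7: S0 reads c0=2 → after 1×micro: 5; S1 reads c0=2 → after 1×micro: -572 ⇒ (c0=5, c1=-572)
macro 8: S0 reads c0=5 → after 1×micro: 2; S1 reads c0=5 → after 1×micro: -1149 ⇒ (c0=2, c1=-1149)
macro 9: S0 reads c0=2 → after 1×micro: 5; S1 reads c0=2 → after 1×micro: -2300 ⇒ (c0=5, c1=-2300)

S1 state at macro-step 8 = -1149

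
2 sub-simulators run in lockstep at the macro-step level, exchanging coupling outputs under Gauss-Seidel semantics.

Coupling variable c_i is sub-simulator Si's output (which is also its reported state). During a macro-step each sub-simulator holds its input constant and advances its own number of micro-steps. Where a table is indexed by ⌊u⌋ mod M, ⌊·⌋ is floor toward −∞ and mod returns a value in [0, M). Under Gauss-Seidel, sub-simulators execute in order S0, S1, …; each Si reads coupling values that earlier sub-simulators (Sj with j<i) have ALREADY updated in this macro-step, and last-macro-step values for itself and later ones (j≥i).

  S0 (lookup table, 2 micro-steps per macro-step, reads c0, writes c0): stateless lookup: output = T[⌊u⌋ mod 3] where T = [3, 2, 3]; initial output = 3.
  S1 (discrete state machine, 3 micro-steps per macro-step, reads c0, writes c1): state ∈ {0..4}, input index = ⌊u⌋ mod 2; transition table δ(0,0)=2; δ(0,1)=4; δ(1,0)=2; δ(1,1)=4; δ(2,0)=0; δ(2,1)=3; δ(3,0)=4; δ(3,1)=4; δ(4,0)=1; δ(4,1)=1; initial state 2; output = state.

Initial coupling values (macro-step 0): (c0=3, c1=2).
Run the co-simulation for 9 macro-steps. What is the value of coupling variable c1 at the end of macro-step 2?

macro 1: S0 reads c0=3 → after 2×micro: 3; S1 reads c0=3 → after 3×micro: 1 ⇒ (c0=3, c1=1)
macro 2: S0 reads c0=3 → after 2×micro: 3; S1 reads c0=3 → after 3×micro: 4 ⇒ (c0=3, c1=4)
macro 3: S0 reads c0=3 → after 2×micro: 3; S1 reads c0=3 → after 3×micro: 1 ⇒ (c0=3, c1=1)
macro 4: S0 reads c0=3 → after 2×micro: 3; S1 reads c0=3 → after 3×micro: 4 ⇒ (c0=3, c1=4)
macro 5: S0 reads c0=3 → after 2×micro: 3; S1 reads c0=3 → after 3×micro: 1 ⇒ (c0=3, c1=1)
macro 6: S0 reads c0=3 → after 2×micro: 3; S1 reads c0=3 → after 3×micro: 4 ⇒ (c0=3, c1=4)
macro 7: S0 reads c0=3 → after 2×micro: 3; S1 reads c0=3 → after 3×micro: 1 ⇒ (c0=3, c1=1)
macro 8: S0 reads c0=3 → after 2×micro: 3; S1 reads c0=3 → after 3×micro: 4 ⇒ (c0=3, c1=4)
macro 9: S0 reads c0=3 → after 2×micro: 3; S1 reads c0=3 → after 3×micro: 1 ⇒ (c0=3, c1=1)

c1 at macro-step 2 = 4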